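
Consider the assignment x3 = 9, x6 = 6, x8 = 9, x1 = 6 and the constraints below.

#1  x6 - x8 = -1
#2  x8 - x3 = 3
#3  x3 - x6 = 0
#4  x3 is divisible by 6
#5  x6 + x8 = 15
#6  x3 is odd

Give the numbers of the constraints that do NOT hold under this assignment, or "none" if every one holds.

The assignment fails constraints 1, 2, 3, and 4.

#1 x6 - x8 = 6 - 9 = -3, not -1  FAIL
#2 x8 - x3 = 9 - 9 = 0, not 3  FAIL
#3 x3 - x6 = 9 - 6 = 3, not 0  FAIL
#4 9 = 6*1 + 3, so 6 does not divide 9  FAIL
#5 x6 + x8 = 6 + 9 = 15  OK
#6 x3 = 9 is odd  OK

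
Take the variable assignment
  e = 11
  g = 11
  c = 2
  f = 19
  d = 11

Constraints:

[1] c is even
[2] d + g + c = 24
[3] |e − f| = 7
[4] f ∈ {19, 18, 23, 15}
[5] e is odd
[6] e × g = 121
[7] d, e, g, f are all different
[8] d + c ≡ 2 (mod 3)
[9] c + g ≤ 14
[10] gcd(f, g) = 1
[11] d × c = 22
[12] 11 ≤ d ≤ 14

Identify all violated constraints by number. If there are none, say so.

Constraints 3, 7, and 8 do not hold.

[1] c = 2 is even — holds.
[2] d + g + c = 11 + 11 + 2 = 24 — holds.
[3] |11 − 19| = 8, not 7 — does not hold.
[4] f = 19 is in {19, 18, 23, 15} — holds.
[5] e = 11 is odd — holds.
[6] e × g = 11 × 11 = 121 — holds.
[7] d = e = 11, not all different — does not hold.
[8] d + c = 13; 13 mod 3 = 1, not 2 — does not hold.
[9] c + g = 2 + 11 = 13; 13 ≤ 14 — holds.
[10] gcd(19, 11) = 1 — holds.
[11] d × c = 11 × 2 = 22 — holds.
[12] d = 11 lies in [11, 14] — holds.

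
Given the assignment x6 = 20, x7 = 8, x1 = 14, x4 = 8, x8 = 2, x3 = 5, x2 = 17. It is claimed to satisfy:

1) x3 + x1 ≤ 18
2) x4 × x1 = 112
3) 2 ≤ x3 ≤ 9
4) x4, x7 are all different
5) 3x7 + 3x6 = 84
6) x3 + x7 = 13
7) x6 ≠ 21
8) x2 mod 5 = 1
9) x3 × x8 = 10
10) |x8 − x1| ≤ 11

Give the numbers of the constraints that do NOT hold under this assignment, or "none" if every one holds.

1) x3 + x1 = 5 + 14 = 19; 19 > 18, bound 18 not met — violated.
2) x4 × x1 = 8 × 14 = 112 — OK.
3) x3 = 5 lies in [2, 9] — OK.
4) x4 = x7 = 8, not all different — violated.
5) 3x7 + 3x6 = 3(8) + 3(20) = 84 — OK.
6) x3 + x7 = 5 + 8 = 13 — OK.
7) x6 = 20, and 20 ≠ 21 — OK.
8) 17 mod 5 = 2, not 1 — violated.
9) x3 × x8 = 5 × 2 = 10 — OK.
10) |2 − 14| = 12; 12 > 11, exceeds bound 11 — violated.

Violated: 1, 4, 8, and 10.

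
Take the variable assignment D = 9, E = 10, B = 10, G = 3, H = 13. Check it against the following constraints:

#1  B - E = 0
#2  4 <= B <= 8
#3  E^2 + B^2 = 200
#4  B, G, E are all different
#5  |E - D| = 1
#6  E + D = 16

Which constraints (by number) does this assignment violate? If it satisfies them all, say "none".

Constraints 2, 4, and 6 are violated.

#1 B - E = 10 - 10 = 0 — satisfied.
#2 B = 10 is outside [4, 8] — violated.
#3 E^2 + B^2 = 10^2 + 10^2 = 100 + 100 = 200 — satisfied.
#4 B = E = 10, not all different — violated.
#5 |10 - 9| = 1 — satisfied.
#6 E + D = 10 + 9 = 19, not 16 — violated.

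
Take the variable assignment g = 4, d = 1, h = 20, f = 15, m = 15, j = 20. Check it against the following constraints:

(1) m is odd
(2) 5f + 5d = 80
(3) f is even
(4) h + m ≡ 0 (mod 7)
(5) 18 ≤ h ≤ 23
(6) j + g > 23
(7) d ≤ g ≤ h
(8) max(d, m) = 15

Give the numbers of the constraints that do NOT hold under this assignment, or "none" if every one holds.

Constraint 3 does not hold.

(1) m = 15 is odd  true
(2) 5f + 5d = 5(15) + 5(1) = 80  true
(3) f = 15 is odd  false
(4) h + m = 35; 35 mod 7 = 0  true
(5) h = 20 lies in [18, 23]  true
(6) j + g = 20 + 4 = 24; 24 > 23  true
(7) values 1 ≤ 4 ≤ 20  true
(8) max(1, 15) = 15  true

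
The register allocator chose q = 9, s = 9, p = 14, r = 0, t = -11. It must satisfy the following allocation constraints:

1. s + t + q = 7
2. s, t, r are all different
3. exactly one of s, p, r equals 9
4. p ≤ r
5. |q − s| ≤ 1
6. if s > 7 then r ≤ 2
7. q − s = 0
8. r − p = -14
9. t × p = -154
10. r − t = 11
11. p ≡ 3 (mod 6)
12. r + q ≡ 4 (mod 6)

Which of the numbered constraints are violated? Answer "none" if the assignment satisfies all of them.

No — constraints 4, 11, 12 are not satisfied.

1. s + t + q = 9 + (-11) + 9 = 7  ✔
2. values 9, -11, 0 are pairwise distinct  ✔
3. s=9, p=14, r=0; 1 of them equals 9  ✔
4. p = 14, r = 0; 14 > 0 (want ≤)  ✘
5. |9 − 9| = 0; 0 ≤ 1  ✔
6. s = 9 > 7, so we need r ≤ 2; r = 0 ≤ 2  ✔
7. q − s = 9 − 9 = 0  ✔
8. r − p = 0 − 14 = -14  ✔
9. t × p = -11 × 14 = -154  ✔
10. r − t = 0 − (-11) = 11  ✔
11. 14 mod 6 = 2, not 3  ✘
12. r + q = 9; 9 mod 6 = 3, not 4  ✘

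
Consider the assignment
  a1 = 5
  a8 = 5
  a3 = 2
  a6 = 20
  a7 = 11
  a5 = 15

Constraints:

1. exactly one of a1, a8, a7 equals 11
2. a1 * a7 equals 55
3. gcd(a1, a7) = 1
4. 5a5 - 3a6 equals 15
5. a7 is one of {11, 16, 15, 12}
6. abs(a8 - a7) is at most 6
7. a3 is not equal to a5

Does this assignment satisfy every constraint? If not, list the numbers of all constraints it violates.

All constraints are satisfied.

1. a1=5, a8=5, a7=11; 1 of them equals 11 — satisfied.
2. a1 * a7 = 5 * 11 = 55 — satisfied.
3. gcd(5, 11) = 1 — satisfied.
4. 5a5 - 3a6 = 5(15) - 3(20) = 15 — satisfied.
5. a7 = 11 is in {11, 16, 15, 12} — satisfied.
6. abs(5 - 11) = 6; 6 ≤ 6 — satisfied.
7. a3 = 2, a5 = 15; distinct — satisfied.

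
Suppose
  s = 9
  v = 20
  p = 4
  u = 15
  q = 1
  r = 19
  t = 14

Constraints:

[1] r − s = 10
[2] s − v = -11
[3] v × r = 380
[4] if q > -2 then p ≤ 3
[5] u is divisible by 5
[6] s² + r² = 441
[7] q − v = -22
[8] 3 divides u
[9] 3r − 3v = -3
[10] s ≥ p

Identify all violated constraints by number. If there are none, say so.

[1] r − s = 19 − 9 = 10 — satisfied.
[2] s − v = 9 − 20 = -11 — satisfied.
[3] v × r = 20 × 19 = 380 — satisfied.
[4] q = 1 > -2, so we need p ≤ 3; but p = 4 > 3 — violated.
[5] 15 / 5 = 3, so 5 divides 15 — satisfied.
[6] s² + r² = 9² + 19² = 81 + 361 = 442, not 441 — violated.
[7] q − v = 1 − 20 = -19, not -22 — violated.
[8] 15 / 3 = 5, so 3 divides 15 — satisfied.
[9] 3r − 3v = 3(19) − 3(20) = -3 — satisfied.
[10] s = 9, p = 4; 9 ≥ 4 — satisfied.

Constraints 4, 6, 7 are violated.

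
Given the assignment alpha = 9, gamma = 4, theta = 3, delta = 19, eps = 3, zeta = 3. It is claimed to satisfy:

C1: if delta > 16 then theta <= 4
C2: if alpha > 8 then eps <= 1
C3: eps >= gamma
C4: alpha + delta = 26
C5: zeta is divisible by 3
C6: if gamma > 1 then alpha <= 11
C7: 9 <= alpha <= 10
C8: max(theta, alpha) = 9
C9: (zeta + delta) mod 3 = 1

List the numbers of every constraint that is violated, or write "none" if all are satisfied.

No — constraints 2, 3, and 4 are not satisfied.

C1: delta = 19 > 16, so we need theta ≤ 4; theta = 3 ≤ 4  ✔
C2: alpha = 9 > 8, so we need eps ≤ 1; but eps = 3 > 1  ✘
C3: eps = 3, gamma = 4; 3 < 4 (want ≥)  ✘
C4: alpha + delta = 9 + 19 = 28, not 26  ✘
C5: 3 / 3 = 1, so 3 divides 3  ✔
C6: gamma = 4 > 1, so we need alpha ≤ 11; alpha = 9 ≤ 11  ✔
C7: alpha = 9 lies in [9, 10]  ✔
C8: max(3, 9) = 9  ✔
C9: zeta + delta = 22; 22 mod 3 = 1  ✔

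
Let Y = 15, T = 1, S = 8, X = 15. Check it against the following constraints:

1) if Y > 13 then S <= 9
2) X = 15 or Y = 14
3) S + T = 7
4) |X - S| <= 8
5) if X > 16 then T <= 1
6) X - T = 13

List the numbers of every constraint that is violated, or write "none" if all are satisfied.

1) Y = 15 > 13, so we need S ≤ 9; S = 8 ≤ 9 — holds.
2) X = 15 = 15 (first disjunct) — holds.
3) S + T = 8 + 1 = 9, not 7 — fails.
4) |15 - 8| = 7; 7 ≤ 8 — holds.
5) X = 15, not > 16; antecedent false, conditional vacuously true — holds.
6) X - T = 15 - 1 = 14, not 13 — fails.

No — constraints 3 and 6 are not satisfied.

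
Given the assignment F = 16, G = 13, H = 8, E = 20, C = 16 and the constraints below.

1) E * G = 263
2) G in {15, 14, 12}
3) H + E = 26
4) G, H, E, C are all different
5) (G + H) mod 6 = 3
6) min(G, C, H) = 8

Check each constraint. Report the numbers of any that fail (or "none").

Constraints 1, 2, and 3 are violated.

1) E * G = 20 * 13 = 260, not 263 — fails.
2) G = 13 is not in {15, 14, 12} — fails.
3) H + E = 8 + 20 = 28, not 26 — fails.
4) values 13, 8, 20, 16 are pairwise distinct — holds.
5) G + H = 21; 21 mod 6 = 3 — holds.
6) min(13, 16, 8) = 8 — holds.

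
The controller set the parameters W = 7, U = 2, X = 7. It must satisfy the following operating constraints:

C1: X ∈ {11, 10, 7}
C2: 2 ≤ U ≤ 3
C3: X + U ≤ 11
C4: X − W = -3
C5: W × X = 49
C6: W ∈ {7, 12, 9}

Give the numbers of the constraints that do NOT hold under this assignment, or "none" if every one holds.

The assignment fails constraint 4.

C1: X = 7 is in {11, 10, 7} — OK.
C2: U = 2 lies in [2, 3] — OK.
C3: X + U = 7 + 2 = 9; 9 ≤ 11 — OK.
C4: X − W = 7 − 7 = 0, not -3 — violated.
C5: W × X = 7 × 7 = 49 — OK.
C6: W = 7 is in {7, 12, 9} — OK.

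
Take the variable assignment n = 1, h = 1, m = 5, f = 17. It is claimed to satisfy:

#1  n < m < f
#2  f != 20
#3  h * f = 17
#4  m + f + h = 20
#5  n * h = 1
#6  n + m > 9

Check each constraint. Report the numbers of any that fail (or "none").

Constraints 4 and 6 are violated.

#1 values 1 < 5 < 17 — holds.
#2 f = 17, and 17 ≠ 20 — holds.
#3 h * f = 1 * 17 = 17 — holds.
#4 m + f + h = 5 + 17 + 1 = 23, not 20 — fails.
#5 n * h = 1 * 1 = 1 — holds.
#6 n + m = 1 + 5 = 6; 6 ≤ 9, bound 9 not met — fails.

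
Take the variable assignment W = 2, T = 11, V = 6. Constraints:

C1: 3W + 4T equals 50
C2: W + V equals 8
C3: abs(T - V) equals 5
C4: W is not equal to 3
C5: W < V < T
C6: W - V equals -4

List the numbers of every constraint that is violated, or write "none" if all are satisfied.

The assignment satisfies every constraint.

C1: 3W + 4T = 3(2) + 4(11) = 50  yes
C2: W + V = 2 + 6 = 8  yes
C3: abs(11 - 6) = 5  yes
C4: W = 2, and 2 ≠ 3  yes
C5: values 2 < 6 < 11  yes
C6: W - V = 2 - 6 = -4  yes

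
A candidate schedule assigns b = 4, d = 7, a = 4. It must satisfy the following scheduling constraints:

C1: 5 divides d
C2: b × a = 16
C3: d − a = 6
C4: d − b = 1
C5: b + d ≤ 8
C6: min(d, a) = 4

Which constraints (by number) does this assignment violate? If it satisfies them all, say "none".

Violated: 1, 3, 4, and 5.

C1: 7 = 5×1 + 2, so 5 does not divide 7 — violated.
C2: b × a = 4 × 4 = 16 — satisfied.
C3: d − a = 7 − 4 = 3, not 6 — violated.
C4: d − b = 7 − 4 = 3, not 1 — violated.
C5: b + d = 4 + 7 = 11; 11 > 8, bound 8 not met — violated.
C6: min(7, 4) = 4 — satisfied.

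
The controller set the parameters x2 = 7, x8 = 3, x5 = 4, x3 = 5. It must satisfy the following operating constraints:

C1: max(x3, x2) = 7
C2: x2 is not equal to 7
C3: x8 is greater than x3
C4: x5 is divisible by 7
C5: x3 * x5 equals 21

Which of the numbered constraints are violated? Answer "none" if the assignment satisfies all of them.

C1: max(5, 7) = 7  true
C2: x2 = 7, but 7 is required to differ  false
C3: x8 = 3, x3 = 5; 3 ≤ 5 (want >)  false
C4: 4 = 7*0 + 4, so 7 does not divide 4  false
C5: x3 * x5 = 5 * 4 = 20, not 21  false

The assignment fails constraints 2, 3, 4, 5.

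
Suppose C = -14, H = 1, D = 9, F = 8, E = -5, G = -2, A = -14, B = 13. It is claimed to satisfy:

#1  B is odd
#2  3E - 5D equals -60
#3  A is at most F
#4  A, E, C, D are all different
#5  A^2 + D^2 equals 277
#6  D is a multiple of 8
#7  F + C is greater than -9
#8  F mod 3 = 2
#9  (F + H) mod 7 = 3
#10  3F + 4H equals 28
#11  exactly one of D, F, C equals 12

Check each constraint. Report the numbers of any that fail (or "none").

Constraints 4, 6, 9, and 11 do not hold.

#1 B = 13 is odd — OK.
#2 3E - 5D = 3(-5) - 5(9) = -60 — OK.
#3 A = -14, F = 8; -14 ≤ 8 — OK.
#4 A = C = -14, not all different — violated.
#5 A^2 + D^2 = (-14)^2 + 9^2 = 196 + 81 = 277 — OK.
#6 9 = 8*1 + 1, so 8 does not divide 9 — violated.
#7 F + C = 8 + (-14) = -6; -6 > -9 — OK.
#8 8 mod 3 = 2 — OK.
#9 F + H = 9; 9 mod 7 = 2, not 3 — violated.
#10 3F + 4H = 3(8) + 4(1) = 28 — OK.
#11 D=9, F=8, C=-14; 0 of them equal 12, not exactly one — violated.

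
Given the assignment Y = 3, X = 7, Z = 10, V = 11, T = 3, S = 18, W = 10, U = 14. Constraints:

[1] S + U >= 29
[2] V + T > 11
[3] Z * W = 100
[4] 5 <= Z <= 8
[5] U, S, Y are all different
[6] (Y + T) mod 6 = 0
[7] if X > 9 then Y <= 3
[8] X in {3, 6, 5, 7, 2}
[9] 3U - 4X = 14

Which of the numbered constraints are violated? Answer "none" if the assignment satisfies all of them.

[1] S + U = 18 + 14 = 32; 32 ≥ 29 — holds.
[2] V + T = 11 + 3 = 14; 14 > 11 — holds.
[3] Z * W = 10 * 10 = 100 — holds.
[4] Z = 10 is outside [5, 8] — does not hold.
[5] values 14, 18, 3 are pairwise distinct — holds.
[6] Y + T = 6; 6 mod 6 = 0 — holds.
[7] X = 7, not > 9; antecedent false, conditional vacuously true — holds.
[8] X = 7 is in {3, 6, 5, 7, 2} — holds.
[9] 3U - 4X = 3(14) - 4(7) = 14 — holds.

Violated: 4.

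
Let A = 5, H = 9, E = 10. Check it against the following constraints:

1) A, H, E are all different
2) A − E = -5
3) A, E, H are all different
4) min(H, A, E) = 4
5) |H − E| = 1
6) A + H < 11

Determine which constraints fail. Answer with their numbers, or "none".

Constraints 4 and 6 do not hold.

1) values 5, 9, 10 are pairwise distinct  yes
2) A − E = 5 − 10 = -5  yes
3) values 5, 10, 9 are pairwise distinct  yes
4) min(9, 5, 10) = 5, not 4  no
5) |9 − 10| = 1  yes
6) A + H = 5 + 9 = 14; 14 ≥ 11, bound 11 not met  no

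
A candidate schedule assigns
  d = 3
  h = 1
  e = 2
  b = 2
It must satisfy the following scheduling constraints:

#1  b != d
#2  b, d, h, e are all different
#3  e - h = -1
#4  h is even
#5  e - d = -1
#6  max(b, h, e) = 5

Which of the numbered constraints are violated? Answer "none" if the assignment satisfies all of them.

#1 b = 2, d = 3; distinct — holds.
#2 b = e = 2, not all different — fails.
#3 e - h = 2 - 1 = 1, not -1 — fails.
#4 h = 1 is odd — fails.
#5 e - d = 2 - 3 = -1 — holds.
#6 max(2, 1, 2) = 2, not 5 — fails.

No — constraints 2, 3, 4, 6 are not satisfied.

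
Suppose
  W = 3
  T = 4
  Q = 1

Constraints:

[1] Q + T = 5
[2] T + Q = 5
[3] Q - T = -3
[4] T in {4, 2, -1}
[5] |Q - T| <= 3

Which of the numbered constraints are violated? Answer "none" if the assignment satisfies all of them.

The assignment satisfies every constraint.

[1] Q + T = 1 + 4 = 5 — OK.
[2] T + Q = 4 + 1 = 5 — OK.
[3] Q - T = 1 - 4 = -3 — OK.
[4] T = 4 is in {4, 2, -1} — OK.
[5] |1 - 4| = 3; 3 ≤ 3 — OK.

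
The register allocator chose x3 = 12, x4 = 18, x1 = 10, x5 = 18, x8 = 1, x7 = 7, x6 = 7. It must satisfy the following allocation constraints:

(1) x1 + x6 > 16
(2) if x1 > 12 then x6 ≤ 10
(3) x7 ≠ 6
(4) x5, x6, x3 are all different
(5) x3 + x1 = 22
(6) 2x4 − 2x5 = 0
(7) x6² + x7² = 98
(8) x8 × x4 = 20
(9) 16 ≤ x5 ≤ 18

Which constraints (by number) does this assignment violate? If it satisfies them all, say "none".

(1) x1 + x6 = 10 + 7 = 17; 17 > 16 — satisfied.
(2) x1 = 10, not > 12; antecedent false, conditional vacuously true — satisfied.
(3) x7 = 7, and 7 ≠ 6 — satisfied.
(4) values 18, 7, 12 are pairwise distinct — satisfied.
(5) x3 + x1 = 12 + 10 = 22 — satisfied.
(6) 2x4 − 2x5 = 2(18) − 2(18) = 0 — satisfied.
(7) x6² + x7² = 7² + 7² = 49 + 49 = 98 — satisfied.
(8) x8 × x4 = 1 × 18 = 18, not 20 — violated.
(9) x5 = 18 lies in [16, 18] — satisfied.

Constraint 8 is violated.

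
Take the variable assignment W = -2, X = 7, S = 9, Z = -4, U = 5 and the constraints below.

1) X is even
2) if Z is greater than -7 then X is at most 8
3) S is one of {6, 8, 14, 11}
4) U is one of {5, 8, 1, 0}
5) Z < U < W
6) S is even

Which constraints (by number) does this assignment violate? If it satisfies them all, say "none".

Constraints 1, 3, 5, and 6 do not hold.

1) X = 7 is odd — fails.
2) Z = -4 > -7, so we need X ≤ 8; X = 7 ≤ 8 — holds.
3) S = 9 is not in {6, 8, 14, 11} — fails.
4) U = 5 is in {5, 8, 1, 0} — holds.
5) values -4, 5, -2; U = 5 is not < W = -2 — fails.
6) S = 9 is odd — fails.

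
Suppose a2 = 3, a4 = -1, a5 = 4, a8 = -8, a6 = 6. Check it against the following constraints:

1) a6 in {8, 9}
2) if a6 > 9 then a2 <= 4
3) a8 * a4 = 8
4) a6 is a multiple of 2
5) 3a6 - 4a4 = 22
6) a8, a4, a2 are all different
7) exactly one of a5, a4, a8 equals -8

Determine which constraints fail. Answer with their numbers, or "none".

1) a6 = 6 is not in {8, 9} — violated.
2) a6 = 6, not > 9; antecedent false, conditional vacuously true — OK.
3) a8 * a4 = -8 * (-1) = 8 — OK.
4) 6 / 2 = 3, so 2 divides 6 — OK.
5) 3a6 - 4a4 = 3(6) - 4(-1) = 22 — OK.
6) values -8, -1, 3 are pairwise distinct — OK.
7) a5=4, a4=-1, a8=-8; 1 of them equals -8 — OK.

The assignment fails constraint 1.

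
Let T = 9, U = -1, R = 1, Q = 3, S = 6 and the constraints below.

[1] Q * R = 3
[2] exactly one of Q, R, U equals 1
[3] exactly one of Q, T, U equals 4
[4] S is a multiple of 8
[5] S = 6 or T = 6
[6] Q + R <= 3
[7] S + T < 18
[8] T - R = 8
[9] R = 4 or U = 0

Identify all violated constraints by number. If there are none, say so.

The assignment fails constraints 3, 4, 6, 9.

[1] Q * R = 3 * 1 = 3 — holds.
[2] Q=3, R=1, U=-1; 1 of them equals 1 — holds.
[3] Q=3, T=9, U=-1; 0 of them equal 4, not exactly one — fails.
[4] 6 = 8*0 + 6, so 8 does not divide 6 — fails.
[5] S = 6 = 6 (first disjunct) — holds.
[6] Q + R = 3 + 1 = 4; 4 > 3, bound 3 not met — fails.
[7] S + T = 6 + 9 = 15; 15 < 18 — holds.
[8] T - R = 9 - 1 = 8 — holds.
[9] R = 1 ≠ 4 and U = -1 ≠ 0; both disjuncts false — fails.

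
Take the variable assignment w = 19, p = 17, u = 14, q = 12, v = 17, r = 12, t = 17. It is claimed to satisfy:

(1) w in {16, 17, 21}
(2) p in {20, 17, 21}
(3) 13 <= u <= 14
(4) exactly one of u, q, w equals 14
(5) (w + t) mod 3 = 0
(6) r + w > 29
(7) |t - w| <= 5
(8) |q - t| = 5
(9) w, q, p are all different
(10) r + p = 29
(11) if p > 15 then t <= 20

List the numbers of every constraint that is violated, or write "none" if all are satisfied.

Constraint 1 does not hold.

(1) w = 19 is not in {16, 17, 21} — violated.
(2) p = 17 is in {20, 17, 21} — OK.
(3) u = 14 lies in [13, 14] — OK.
(4) u=14, q=12, w=19; 1 of them equals 14 — OK.
(5) w + t = 36; 36 mod 3 = 0 — OK.
(6) r + w = 12 + 19 = 31; 31 > 29 — OK.
(7) |17 - 19| = 2; 2 ≤ 5 — OK.
(8) |12 - 17| = 5 — OK.
(9) values 19, 12, 17 are pairwise distinct — OK.
(10) r + p = 12 + 17 = 29 — OK.
(11) p = 17 > 15, so we need t ≤ 20; t = 17 ≤ 20 — OK.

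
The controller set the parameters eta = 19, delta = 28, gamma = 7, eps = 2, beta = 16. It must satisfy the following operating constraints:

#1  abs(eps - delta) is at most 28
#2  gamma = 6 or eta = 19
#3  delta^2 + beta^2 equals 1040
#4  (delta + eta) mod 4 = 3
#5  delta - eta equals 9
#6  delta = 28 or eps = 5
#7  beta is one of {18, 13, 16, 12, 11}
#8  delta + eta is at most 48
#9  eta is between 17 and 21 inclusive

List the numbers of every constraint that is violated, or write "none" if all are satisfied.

No violations.

#1 abs(2 - 28) = 26; 26 ≤ 28 — holds.
#2 gamma = 7 ≠ 6, but eta = 19 = 19 (second disjunct) — holds.
#3 delta^2 + beta^2 = 28^2 + 16^2 = 784 + 256 = 1040 — holds.
#4 delta + eta = 47; 47 mod 4 = 3 — holds.
#5 delta - eta = 28 - 19 = 9 — holds.
#6 delta = 28 = 28 (first disjunct) — holds.
#7 beta = 16 is in {18, 13, 16, 12, 11} — holds.
#8 delta + eta = 28 + 19 = 47; 47 ≤ 48 — holds.
#9 eta = 19 lies in [17, 21] — holds.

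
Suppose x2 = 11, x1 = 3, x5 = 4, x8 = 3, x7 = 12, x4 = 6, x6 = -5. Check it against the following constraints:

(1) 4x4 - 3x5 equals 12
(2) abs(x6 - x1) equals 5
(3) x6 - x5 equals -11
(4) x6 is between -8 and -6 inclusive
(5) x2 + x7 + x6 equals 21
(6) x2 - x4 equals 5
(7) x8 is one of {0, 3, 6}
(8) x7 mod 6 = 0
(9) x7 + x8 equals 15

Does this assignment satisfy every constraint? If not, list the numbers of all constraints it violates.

Constraints 2, 3, 4, and 5 are violated.

(1) 4x4 - 3x5 = 4(6) - 3(4) = 12 — holds.
(2) abs(-5 - 3) = 8, not 5 — fails.
(3) x6 - x5 = -5 - 4 = -9, not -11 — fails.
(4) x6 = -5 is outside [-8, -6] — fails.
(5) x2 + x7 + x6 = 11 + 12 + (-5) = 18, not 21 — fails.
(6) x2 - x4 = 11 - 6 = 5 — holds.
(7) x8 = 3 is in {0, 3, 6} — holds.
(8) 12 mod 6 = 0 — holds.
(9) x7 + x8 = 12 + 3 = 15 — holds.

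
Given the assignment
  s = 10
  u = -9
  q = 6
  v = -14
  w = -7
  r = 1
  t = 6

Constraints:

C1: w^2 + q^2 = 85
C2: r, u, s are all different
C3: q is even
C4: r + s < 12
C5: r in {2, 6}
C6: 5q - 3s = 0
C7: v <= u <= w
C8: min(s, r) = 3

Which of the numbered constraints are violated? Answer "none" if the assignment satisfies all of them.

Constraints 5, 8 are violated.

C1: w^2 + q^2 = (-7)^2 + 6^2 = 49 + 36 = 85 — holds.
C2: values 1, -9, 10 are pairwise distinct — holds.
C3: q = 6 is even — holds.
C4: r + s = 1 + 10 = 11; 11 < 12 — holds.
C5: r = 1 is not in {2, 6} — does not hold.
C6: 5q - 3s = 5(6) - 3(10) = 0 — holds.
C7: values -14 <= -9 <= -7 — holds.
C8: min(10, 1) = 1, not 3 — does not hold.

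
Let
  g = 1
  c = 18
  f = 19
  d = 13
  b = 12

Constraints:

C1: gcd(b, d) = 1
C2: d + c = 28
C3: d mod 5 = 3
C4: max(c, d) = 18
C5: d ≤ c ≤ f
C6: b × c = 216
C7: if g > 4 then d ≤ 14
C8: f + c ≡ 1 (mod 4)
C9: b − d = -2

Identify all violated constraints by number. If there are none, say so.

The assignment fails constraints 2 and 9.

C1: gcd(12, 13) = 1 — holds.
C2: d + c = 13 + 18 = 31, not 28 — does not hold.
C3: 13 mod 5 = 3 — holds.
C4: max(18, 13) = 18 — holds.
C5: values 13 ≤ 18 ≤ 19 — holds.
C6: b × c = 12 × 18 = 216 — holds.
C7: g = 1, not > 4; antecedent false, conditional vacuously true — holds.
C8: f + c = 37; 37 mod 4 = 1 — holds.
C9: b − d = 12 − 13 = -1, not -2 — does not hold.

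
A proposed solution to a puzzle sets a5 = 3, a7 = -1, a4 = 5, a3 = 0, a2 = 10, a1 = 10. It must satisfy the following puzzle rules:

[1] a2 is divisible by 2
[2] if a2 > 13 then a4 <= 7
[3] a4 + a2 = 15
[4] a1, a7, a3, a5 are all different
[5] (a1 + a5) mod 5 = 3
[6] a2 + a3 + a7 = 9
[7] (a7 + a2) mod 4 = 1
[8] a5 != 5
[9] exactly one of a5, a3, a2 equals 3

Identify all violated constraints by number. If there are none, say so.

[1] 10 / 2 = 5, so 2 divides 10  yes
[2] a2 = 10, not > 13; antecedent false, conditional vacuously true  yes
[3] a4 + a2 = 5 + 10 = 15  yes
[4] values 10, -1, 0, 3 are pairwise distinct  yes
[5] a1 + a5 = 13; 13 mod 5 = 3  yes
[6] a2 + a3 + a7 = 10 + 0 + (-1) = 9  yes
[7] a7 + a2 = 9; 9 mod 4 = 1  yes
[8] a5 = 3, and 3 ≠ 5  yes
[9] a5=3, a3=0, a2=10; 1 of them equals 3  yes

None — every constraint holds.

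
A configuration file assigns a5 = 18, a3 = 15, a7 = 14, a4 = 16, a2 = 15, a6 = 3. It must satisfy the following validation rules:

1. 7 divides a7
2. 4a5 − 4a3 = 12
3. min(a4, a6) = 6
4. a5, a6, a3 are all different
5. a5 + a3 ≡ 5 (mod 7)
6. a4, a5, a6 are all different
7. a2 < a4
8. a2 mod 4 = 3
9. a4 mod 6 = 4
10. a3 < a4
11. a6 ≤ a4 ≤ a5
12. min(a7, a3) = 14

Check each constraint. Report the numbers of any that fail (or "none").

1. 14 / 7 = 2, so 7 divides 14 — holds.
2. 4a5 − 4a3 = 4(18) − 4(15) = 12 — holds.
3. min(16, 3) = 3, not 6 — does not hold.
4. values 18, 3, 15 are pairwise distinct — holds.
5. a5 + a3 = 33; 33 mod 7 = 5 — holds.
6. values 16, 18, 3 are pairwise distinct — holds.
7. a2 = 15, a4 = 16; 15 < 16 — holds.
8. 15 mod 4 = 3 — holds.
9. 16 mod 6 = 4 — holds.
10. a3 = 15, a4 = 16; 15 < 16 — holds.
11. values 3 ≤ 16 ≤ 18 — holds.
12. min(14, 15) = 14 — holds.

Constraint 3 does not hold.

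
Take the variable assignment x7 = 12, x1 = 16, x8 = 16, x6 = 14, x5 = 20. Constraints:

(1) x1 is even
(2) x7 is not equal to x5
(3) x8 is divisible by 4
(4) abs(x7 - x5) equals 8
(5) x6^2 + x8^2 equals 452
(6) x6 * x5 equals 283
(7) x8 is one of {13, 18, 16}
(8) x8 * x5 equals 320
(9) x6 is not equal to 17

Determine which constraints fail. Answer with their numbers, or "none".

Constraint 6 is violated.

(1) x1 = 16 is even  OK
(2) x7 = 12, x5 = 20; distinct  OK
(3) 16 / 4 = 4, so 4 divides 16  OK
(4) abs(12 - 20) = 8  OK
(5) x6^2 + x8^2 = 14^2 + 16^2 = 196 + 256 = 452  OK
(6) x6 * x5 = 14 * 20 = 280, not 283  FAIL
(7) x8 = 16 is in {13, 18, 16}  OK
(8) x8 * x5 = 16 * 20 = 320  OK
(9) x6 = 14, and 14 ≠ 17  OK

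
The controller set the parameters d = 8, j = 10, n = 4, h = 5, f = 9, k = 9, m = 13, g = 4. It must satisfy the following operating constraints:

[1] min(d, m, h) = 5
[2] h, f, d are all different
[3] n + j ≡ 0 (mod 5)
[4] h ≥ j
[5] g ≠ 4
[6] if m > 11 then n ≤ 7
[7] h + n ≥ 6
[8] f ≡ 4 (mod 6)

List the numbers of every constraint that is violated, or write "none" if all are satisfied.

Constraints 3, 4, 5, 8 are violated.

[1] min(8, 13, 5) = 5  OK
[2] values 5, 9, 8 are pairwise distinct  OK
[3] n + j = 14; 14 mod 5 = 4, not 0  FAIL
[4] h = 5, j = 10; 5 < 10 (want ≥)  FAIL
[5] g = 4, but 4 is required to differ  FAIL
[6] m = 13 > 11, so we need n ≤ 7; n = 4 ≤ 7  OK
[7] h + n = 5 + 4 = 9; 9 ≥ 6  OK
[8] 9 mod 6 = 3, not 4  FAIL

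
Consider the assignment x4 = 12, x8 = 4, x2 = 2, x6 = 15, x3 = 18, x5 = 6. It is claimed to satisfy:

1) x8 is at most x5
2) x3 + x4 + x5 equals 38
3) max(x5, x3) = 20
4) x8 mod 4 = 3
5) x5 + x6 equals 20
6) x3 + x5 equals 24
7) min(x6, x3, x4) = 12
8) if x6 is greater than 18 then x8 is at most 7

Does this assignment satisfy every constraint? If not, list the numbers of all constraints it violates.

1) x8 = 4, x5 = 6; 4 ≤ 6  yes
2) x3 + x4 + x5 = 18 + 12 + 6 = 36, not 38  no
3) max(6, 18) = 18, not 20  no
4) 4 mod 4 = 0, not 3  no
5) x5 + x6 = 6 + 15 = 21, not 20  no
6) x3 + x5 = 18 + 6 = 24  yes
7) min(15, 18, 12) = 12  yes
8) x6 = 15, not > 18; antecedent false, conditional vacuously true  yes

The assignment fails constraints 2, 3, 4, and 5.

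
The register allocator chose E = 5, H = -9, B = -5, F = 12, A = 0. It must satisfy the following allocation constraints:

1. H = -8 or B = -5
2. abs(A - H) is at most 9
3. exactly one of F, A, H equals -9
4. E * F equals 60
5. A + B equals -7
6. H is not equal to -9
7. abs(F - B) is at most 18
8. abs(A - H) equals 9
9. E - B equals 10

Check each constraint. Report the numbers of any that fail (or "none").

1. H = -9 ≠ -8, but B = -5 = -5 (second disjunct) — satisfied.
2. abs(0 - (-9)) = 9; 9 ≤ 9 — satisfied.
3. F=12, A=0, H=-9; 1 of them equals -9 — satisfied.
4. E * F = 5 * 12 = 60 — satisfied.
5. A + B = 0 + (-5) = -5, not -7 — violated.
6. H = -9, but -9 is required to differ — violated.
7. abs(12 - (-5)) = 17; 17 ≤ 18 — satisfied.
8. abs(0 - (-9)) = 9 — satisfied.
9. E - B = 5 - (-5) = 10 — satisfied.

Violated: 5 and 6.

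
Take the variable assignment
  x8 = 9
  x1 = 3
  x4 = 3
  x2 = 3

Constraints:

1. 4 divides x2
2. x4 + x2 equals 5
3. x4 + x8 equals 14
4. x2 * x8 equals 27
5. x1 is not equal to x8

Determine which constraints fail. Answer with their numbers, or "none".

Constraints 1, 2, 3 do not hold.

1. 3 = 4*0 + 3, so 4 does not divide 3  false
2. x4 + x2 = 3 + 3 = 6, not 5  false
3. x4 + x8 = 3 + 9 = 12, not 14  false
4. x2 * x8 = 3 * 9 = 27  true
5. x1 = 3, x8 = 9; distinct  true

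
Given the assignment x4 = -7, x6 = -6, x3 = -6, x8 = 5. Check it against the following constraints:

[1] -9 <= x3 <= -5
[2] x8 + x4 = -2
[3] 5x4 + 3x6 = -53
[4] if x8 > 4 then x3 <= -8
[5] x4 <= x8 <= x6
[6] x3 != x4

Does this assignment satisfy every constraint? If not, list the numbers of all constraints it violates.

[1] x3 = -6 lies in [-9, -5]  holds
[2] x8 + x4 = 5 + (-7) = -2  holds
[3] 5x4 + 3x6 = 5(-7) + 3(-6) = -53  holds
[4] x8 = 5 > 4, so we need x3 ≤ -8; but x3 = -6 > -8  fails
[5] values -7, 5, -6; x8 = 5 is not <= x6 = -6  fails
[6] x3 = -6, x4 = -7; distinct  holds

The assignment fails constraints 4, 5.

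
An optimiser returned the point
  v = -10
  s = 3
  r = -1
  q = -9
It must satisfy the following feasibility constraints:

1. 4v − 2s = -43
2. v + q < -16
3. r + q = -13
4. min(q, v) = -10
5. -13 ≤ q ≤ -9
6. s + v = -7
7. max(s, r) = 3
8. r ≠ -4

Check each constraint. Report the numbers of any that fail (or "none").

1. 4v − 2s = 4(-10) − 2(3) = -46, not -43 — does not hold.
2. v + q = -10 + (-9) = -19; -19 < -16 — holds.
3. r + q = -1 + (-9) = -10, not -13 — does not hold.
4. min(-9, -10) = -10 — holds.
5. q = -9 lies in [-13, -9] — holds.
6. s + v = 3 + (-10) = -7 — holds.
7. max(3, -1) = 3 — holds.
8. r = -1, and -1 ≠ -4 — holds.

Constraints 1 and 3 do not hold.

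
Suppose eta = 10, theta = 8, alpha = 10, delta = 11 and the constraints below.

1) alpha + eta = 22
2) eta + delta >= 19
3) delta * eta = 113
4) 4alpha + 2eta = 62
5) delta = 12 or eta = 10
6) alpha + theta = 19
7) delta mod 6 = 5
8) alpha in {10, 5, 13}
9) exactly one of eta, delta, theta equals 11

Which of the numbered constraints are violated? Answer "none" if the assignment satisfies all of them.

Constraints 1, 3, 4, and 6 do not hold.

1) alpha + eta = 10 + 10 = 20, not 22  false
2) eta + delta = 10 + 11 = 21; 21 ≥ 19  true
3) delta * eta = 11 * 10 = 110, not 113  false
4) 4alpha + 2eta = 4(10) + 2(10) = 60, not 62  false
5) delta = 11 ≠ 12, but eta = 10 = 10 (second disjunct)  true
6) alpha + theta = 10 + 8 = 18, not 19  false
7) 11 mod 6 = 5  true
8) alpha = 10 is in {10, 5, 13}  true
9) eta=10, delta=11, theta=8; 1 of them equals 11  true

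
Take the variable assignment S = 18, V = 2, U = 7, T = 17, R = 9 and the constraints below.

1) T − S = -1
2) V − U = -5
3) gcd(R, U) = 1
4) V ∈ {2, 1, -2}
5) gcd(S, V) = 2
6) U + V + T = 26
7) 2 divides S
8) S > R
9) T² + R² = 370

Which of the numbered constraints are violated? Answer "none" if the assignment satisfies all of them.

The assignment satisfies every constraint.

1) T − S = 17 − 18 = -1 — satisfied.
2) V − U = 2 − 7 = -5 — satisfied.
3) gcd(9, 7) = 1 — satisfied.
4) V = 2 is in {2, 1, -2} — satisfied.
5) gcd(18, 2) = 2 — satisfied.
6) U + V + T = 7 + 2 + 17 = 26 — satisfied.
7) 18 / 2 = 9, so 2 divides 18 — satisfied.
8) S = 18, R = 9; 18 > 9 — satisfied.
9) T² + R² = 17² + 9² = 289 + 81 = 370 — satisfied.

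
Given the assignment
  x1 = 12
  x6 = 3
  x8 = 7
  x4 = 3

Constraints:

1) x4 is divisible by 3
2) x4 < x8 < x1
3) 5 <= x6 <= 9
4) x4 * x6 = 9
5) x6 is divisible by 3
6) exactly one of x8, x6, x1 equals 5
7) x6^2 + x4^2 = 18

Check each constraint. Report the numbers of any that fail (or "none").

1) 3 / 3 = 1, so 3 divides 3  OK
2) values 3 < 7 < 12  OK
3) x6 = 3 is outside [5, 9]  FAIL
4) x4 * x6 = 3 * 3 = 9  OK
5) 3 / 3 = 1, so 3 divides 3  OK
6) x8=7, x6=3, x1=12; 0 of them equal 5, not exactly one  FAIL
7) x6^2 + x4^2 = 3^2 + 3^2 = 9 + 9 = 18  OK

Constraints 3, 6 are violated.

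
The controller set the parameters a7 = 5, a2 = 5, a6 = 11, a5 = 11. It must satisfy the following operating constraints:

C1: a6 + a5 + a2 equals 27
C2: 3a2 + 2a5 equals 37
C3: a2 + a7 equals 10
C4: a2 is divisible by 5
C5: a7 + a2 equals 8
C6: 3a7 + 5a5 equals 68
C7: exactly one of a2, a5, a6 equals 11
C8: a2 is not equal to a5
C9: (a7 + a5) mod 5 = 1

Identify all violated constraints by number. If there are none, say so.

No — constraints 5, 6, and 7 are not satisfied.

C1: a6 + a5 + a2 = 11 + 11 + 5 = 27 — holds.
C2: 3a2 + 2a5 = 3(5) + 2(11) = 37 — holds.
C3: a2 + a7 = 5 + 5 = 10 — holds.
C4: 5 / 5 = 1, so 5 divides 5 — holds.
C5: a7 + a2 = 5 + 5 = 10, not 8 — fails.
C6: 3a7 + 5a5 = 3(5) + 5(11) = 70, not 68 — fails.
C7: a2=5, a5=11, a6=11; 2 of them equal 11, not exactly one — fails.
C8: a2 = 5, a5 = 11; distinct — holds.
C9: a7 + a5 = 16; 16 mod 5 = 1 — holds.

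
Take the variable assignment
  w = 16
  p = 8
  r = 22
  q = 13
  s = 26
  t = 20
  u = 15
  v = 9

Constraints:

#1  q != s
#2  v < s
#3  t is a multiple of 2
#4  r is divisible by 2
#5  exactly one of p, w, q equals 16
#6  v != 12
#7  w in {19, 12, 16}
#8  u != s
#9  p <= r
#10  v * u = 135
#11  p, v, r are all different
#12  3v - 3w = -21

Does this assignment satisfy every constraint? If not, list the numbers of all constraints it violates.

#1 q = 13, s = 26; distinct  yes
#2 v = 9, s = 26; 9 < 26  yes
#3 20 / 2 = 10, so 2 divides 20  yes
#4 22 / 2 = 11, so 2 divides 22  yes
#5 p=8, w=16, q=13; 1 of them equals 16  yes
#6 v = 9, and 9 ≠ 12  yes
#7 w = 16 is in {19, 12, 16}  yes
#8 u = 15, s = 26; distinct  yes
#9 p = 8, r = 22; 8 ≤ 22  yes
#10 v * u = 9 * 15 = 135  yes
#11 values 8, 9, 22 are pairwise distinct  yes
#12 3v - 3w = 3(9) - 3(16) = -21  yes

None — every constraint holds.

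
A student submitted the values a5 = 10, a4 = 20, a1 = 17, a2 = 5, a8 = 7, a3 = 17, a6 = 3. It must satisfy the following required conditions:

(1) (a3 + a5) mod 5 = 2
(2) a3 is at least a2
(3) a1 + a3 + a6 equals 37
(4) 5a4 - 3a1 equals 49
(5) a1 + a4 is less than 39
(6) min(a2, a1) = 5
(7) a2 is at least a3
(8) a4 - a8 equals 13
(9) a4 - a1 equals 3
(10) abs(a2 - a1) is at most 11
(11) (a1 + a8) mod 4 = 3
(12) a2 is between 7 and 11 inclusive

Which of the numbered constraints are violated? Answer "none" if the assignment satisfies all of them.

Constraints 7, 10, 11, and 12 are violated.

(1) a3 + a5 = 27; 27 mod 5 = 2 — satisfied.
(2) a3 = 17, a2 = 5; 17 ≥ 5 — satisfied.
(3) a1 + a3 + a6 = 17 + 17 + 3 = 37 — satisfied.
(4) 5a4 - 3a1 = 5(20) - 3(17) = 49 — satisfied.
(5) a1 + a4 = 17 + 20 = 37; 37 < 39 — satisfied.
(6) min(5, 17) = 5 — satisfied.
(7) a2 = 5, a3 = 17; 5 < 17 (want ≥) — violated.
(8) a4 - a8 = 20 - 7 = 13 — satisfied.
(9) a4 - a1 = 20 - 17 = 3 — satisfied.
(10) abs(5 - 17) = 12; 12 > 11, exceeds bound 11 — violated.
(11) a1 + a8 = 24; 24 mod 4 = 0, not 3 — violated.
(12) a2 = 5 is outside [7, 11] — violated.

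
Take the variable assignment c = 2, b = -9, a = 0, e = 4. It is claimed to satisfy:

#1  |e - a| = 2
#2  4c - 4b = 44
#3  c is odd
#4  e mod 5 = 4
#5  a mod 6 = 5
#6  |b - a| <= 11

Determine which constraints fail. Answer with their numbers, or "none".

#1 |4 - 0| = 4, not 2 — violated.
#2 4c - 4b = 4(2) - 4(-9) = 44 — satisfied.
#3 c = 2 is even — violated.
#4 4 mod 5 = 4 — satisfied.
#5 0 mod 6 = 0, not 5 — violated.
#6 |-9 - 0| = 9; 9 ≤ 11 — satisfied.

Constraints 1, 3, 5 are violated.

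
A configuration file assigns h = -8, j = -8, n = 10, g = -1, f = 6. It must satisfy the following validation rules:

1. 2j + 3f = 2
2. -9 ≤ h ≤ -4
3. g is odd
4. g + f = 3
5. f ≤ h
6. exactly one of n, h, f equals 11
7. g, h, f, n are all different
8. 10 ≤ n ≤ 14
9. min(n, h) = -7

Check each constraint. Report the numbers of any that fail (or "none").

Constraints 4, 5, 6, and 9 do not hold.

1. 2j + 3f = 2(-8) + 3(6) = 2  ✓
2. h = -8 lies in [-9, -4]  ✓
3. g = -1 is odd  ✓
4. g + f = -1 + 6 = 5, not 3  ✗
5. f = 6, h = -8; 6 > -8 (want ≤)  ✗
6. n=10, h=-8, f=6; 0 of them equal 11, not exactly one  ✗
7. values -1, -8, 6, 10 are pairwise distinct  ✓
8. n = 10 lies in [10, 14]  ✓
9. min(10, -8) = -8, not -7  ✗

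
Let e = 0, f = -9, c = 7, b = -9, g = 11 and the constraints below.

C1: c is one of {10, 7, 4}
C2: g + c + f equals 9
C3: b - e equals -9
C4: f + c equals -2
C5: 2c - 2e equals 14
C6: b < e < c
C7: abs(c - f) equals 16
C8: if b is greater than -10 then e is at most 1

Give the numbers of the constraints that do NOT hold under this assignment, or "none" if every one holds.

None — every constraint holds.

C1: c = 7 is in {10, 7, 4}  yes
C2: g + c + f = 11 + 7 + (-9) = 9  yes
C3: b - e = -9 - 0 = -9  yes
C4: f + c = -9 + 7 = -2  yes
C5: 2c - 2e = 2(7) - 2(0) = 14  yes
C6: values -9 < 0 < 7  yes
C7: abs(7 - (-9)) = 16  yes
C8: b = -9 > -10, so we need e ≤ 1; e = 0 ≤ 1  yes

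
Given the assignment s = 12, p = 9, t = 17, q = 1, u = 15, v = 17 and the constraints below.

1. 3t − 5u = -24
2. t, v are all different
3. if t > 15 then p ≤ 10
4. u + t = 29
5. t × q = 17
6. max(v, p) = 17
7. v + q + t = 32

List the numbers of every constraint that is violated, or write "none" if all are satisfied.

Constraints 2, 4, 7 do not hold.

1. 3t − 5u = 3(17) − 5(15) = -24  ✔
2. t = v = 17, not all different  ✘
3. t = 17 > 15, so we need p ≤ 10; p = 9 ≤ 10  ✔
4. u + t = 15 + 17 = 32, not 29  ✘
5. t × q = 17 × 1 = 17  ✔
6. max(17, 9) = 17  ✔
7. v + q + t = 17 + 1 + 17 = 35, not 32  ✘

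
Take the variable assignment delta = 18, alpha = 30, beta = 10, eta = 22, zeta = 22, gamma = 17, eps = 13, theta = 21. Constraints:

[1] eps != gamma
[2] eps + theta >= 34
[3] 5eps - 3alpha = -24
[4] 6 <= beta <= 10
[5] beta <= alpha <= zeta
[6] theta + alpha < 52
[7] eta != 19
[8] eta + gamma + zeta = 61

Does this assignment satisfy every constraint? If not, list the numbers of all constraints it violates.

Constraints 3 and 5 do not hold.

[1] eps = 13, gamma = 17; distinct — OK.
[2] eps + theta = 13 + 21 = 34; 34 ≥ 34 — OK.
[3] 5eps - 3alpha = 5(13) - 3(30) = -25, not -24 — violated.
[4] beta = 10 lies in [6, 10] — OK.
[5] values 10, 30, 22; alpha = 30 is not <= zeta = 22 — violated.
[6] theta + alpha = 21 + 30 = 51; 51 < 52 — OK.
[7] eta = 22, and 22 ≠ 19 — OK.
[8] eta + gamma + zeta = 22 + 17 + 22 = 61 — OK.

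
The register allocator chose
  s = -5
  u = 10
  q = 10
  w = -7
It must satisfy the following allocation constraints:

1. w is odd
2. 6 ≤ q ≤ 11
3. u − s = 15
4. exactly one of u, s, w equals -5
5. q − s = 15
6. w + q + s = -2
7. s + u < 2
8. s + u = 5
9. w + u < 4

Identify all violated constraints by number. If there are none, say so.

1. w = -7 is odd — OK.
2. q = 10 lies in [6, 11] — OK.
3. u − s = 10 − (-5) = 15 — OK.
4. u=10, s=-5, w=-7; 1 of them equals -5 — OK.
5. q − s = 10 − (-5) = 15 — OK.
6. w + q + s = -7 + 10 + (-5) = -2 — OK.
7. s + u = -5 + 10 = 5; 5 ≥ 2, bound 2 not met — violated.
8. s + u = -5 + 10 = 5 — OK.
9. w + u = -7 + 10 = 3; 3 < 4 — OK.

The assignment fails constraint 7.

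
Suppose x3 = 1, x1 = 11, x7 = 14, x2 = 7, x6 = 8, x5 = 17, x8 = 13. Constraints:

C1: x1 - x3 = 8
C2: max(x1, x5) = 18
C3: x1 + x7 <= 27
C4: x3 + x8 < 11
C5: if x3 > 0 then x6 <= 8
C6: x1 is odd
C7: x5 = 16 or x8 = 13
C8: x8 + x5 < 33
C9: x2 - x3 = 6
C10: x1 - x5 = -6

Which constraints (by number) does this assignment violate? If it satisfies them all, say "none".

Constraints 1, 2, and 4 do not hold.

C1: x1 - x3 = 11 - 1 = 10, not 8  false
C2: max(11, 17) = 17, not 18  false
C3: x1 + x7 = 11 + 14 = 25; 25 ≤ 27  true
C4: x3 + x8 = 1 + 13 = 14; 14 ≥ 11, bound 11 not met  false
C5: x3 = 1 > 0, so we need x6 ≤ 8; x6 = 8 ≤ 8  true
C6: x1 = 11 is odd  true
C7: x5 = 17 ≠ 16, but x8 = 13 = 13 (second disjunct)  true
C8: x8 + x5 = 13 + 17 = 30; 30 < 33  true
C9: x2 - x3 = 7 - 1 = 6  true
C10: x1 - x5 = 11 - 17 = -6  true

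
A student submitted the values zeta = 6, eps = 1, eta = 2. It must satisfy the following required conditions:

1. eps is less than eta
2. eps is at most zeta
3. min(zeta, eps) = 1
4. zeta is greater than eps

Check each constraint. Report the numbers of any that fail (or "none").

All constraints are satisfied.

1. eps = 1, eta = 2; 1 < 2 — satisfied.
2. eps = 1, zeta = 6; 1 ≤ 6 — satisfied.
3. min(6, 1) = 1 — satisfied.
4. zeta = 6, eps = 1; 6 > 1 — satisfied.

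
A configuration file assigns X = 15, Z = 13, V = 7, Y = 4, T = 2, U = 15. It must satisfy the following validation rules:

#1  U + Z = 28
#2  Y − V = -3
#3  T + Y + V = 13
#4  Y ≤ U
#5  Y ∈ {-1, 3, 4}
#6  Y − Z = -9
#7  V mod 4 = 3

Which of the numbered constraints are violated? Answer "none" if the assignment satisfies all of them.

#1 U + Z = 15 + 13 = 28 — holds.
#2 Y − V = 4 − 7 = -3 — holds.
#3 T + Y + V = 2 + 4 + 7 = 13 — holds.
#4 Y = 4, U = 15; 4 ≤ 15 — holds.
#5 Y = 4 is in {-1, 3, 4} — holds.
#6 Y − Z = 4 − 13 = -9 — holds.
#7 7 mod 4 = 3 — holds.

All constraints are satisfied.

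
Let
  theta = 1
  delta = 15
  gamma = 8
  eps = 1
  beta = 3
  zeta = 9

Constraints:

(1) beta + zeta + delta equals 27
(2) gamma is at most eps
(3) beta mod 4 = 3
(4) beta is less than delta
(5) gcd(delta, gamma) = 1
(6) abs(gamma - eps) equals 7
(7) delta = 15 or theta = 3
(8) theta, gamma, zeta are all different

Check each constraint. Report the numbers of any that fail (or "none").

(1) beta + zeta + delta = 3 + 9 + 15 = 27  true
(2) gamma = 8, eps = 1; 8 > 1 (want ≤)  false
(3) 3 mod 4 = 3  true
(4) beta = 3, delta = 15; 3 < 15  true
(5) gcd(15, 8) = 1  true
(6) abs(8 - 1) = 7  true
(7) delta = 15 = 15 (first disjunct)  true
(8) values 1, 8, 9 are pairwise distinct  true

Violated: 2.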